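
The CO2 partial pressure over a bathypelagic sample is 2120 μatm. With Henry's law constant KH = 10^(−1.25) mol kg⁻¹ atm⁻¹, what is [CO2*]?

KH = 10^(−1.25) = 5.623×10^-2 mol kg⁻¹ atm⁻¹
[CO2*] = KH · pCO2 = 5.623×10^-2 × 2120×10^-6 atm = 1.19×10^-4 mol/kg

[CO2*] = 119 μmol/kg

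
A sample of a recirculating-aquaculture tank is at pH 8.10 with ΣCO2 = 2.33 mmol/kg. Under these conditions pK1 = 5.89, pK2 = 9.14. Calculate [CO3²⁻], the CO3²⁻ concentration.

α₂ = 1 / (1 + [H⁺]/K2 + [H⁺]²/(K1K2)) = 1 / (1 + 10^+1.04 + 10^-1.17)
   = 1 / (1 + 10.965 + 0.067608) = 1/12.032 = 0.08311
[CO3²⁻] = α₂ × DIC = 0.08311 × 2.33 = 0.194 mmol/kg

[CO3²⁻] = 0.194 mmol/kg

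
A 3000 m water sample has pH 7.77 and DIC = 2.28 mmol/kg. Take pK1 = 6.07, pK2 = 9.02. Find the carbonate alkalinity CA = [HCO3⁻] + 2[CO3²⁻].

CA = 2.36 mmol/kg

CA = [HCO3⁻] + 2[CO3²⁻] = (α₁ + 2α₂)·DIC
At pH 7.77: [H⁺]/K1 = 10^-1.70 = 0.019953, K2/[H⁺] = 10^-1.25 = 0.056234
α₁ = 1/(1 + 0.019953 + 0.056234) = 1/1.0762 = 0.9292; α₂ = α₁·K2/[H⁺] = 0.05225
α₁ + 2α₂ = 1.0337
CA = 1.0337 × 2.28 = 2.36 mmol/kg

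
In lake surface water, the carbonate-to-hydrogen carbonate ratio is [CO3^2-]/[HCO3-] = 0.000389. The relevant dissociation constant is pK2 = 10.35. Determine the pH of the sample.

From K2 = [H⁺][CO3^2-]/[HCO3-]:  pH = pK2 + log₁₀([CO3^2-]/[HCO3-])
log₁₀(0.000389) = -3.410
pH = 10.35 + (-3.410) = 6.94

pH = 6.94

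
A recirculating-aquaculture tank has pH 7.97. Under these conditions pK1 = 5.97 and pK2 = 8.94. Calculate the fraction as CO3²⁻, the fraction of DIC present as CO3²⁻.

α₂ = 1 / (1 + [H⁺]/K2 + [H⁺]²/(K1K2)) = 1 / (1 + 10^+0.97 + 10^-1.03)
   = 1 / (1 + 9.3325 + 0.093325) = 1/10.426 = 0.09592

α₂ = 0.0959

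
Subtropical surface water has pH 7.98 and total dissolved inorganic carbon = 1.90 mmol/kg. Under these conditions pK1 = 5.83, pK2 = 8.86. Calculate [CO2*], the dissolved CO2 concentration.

α₀ = 1 / (1 + K1/[H⁺] + K1K2/[H⁺]²) = 1 / (1 + 10^+2.15 + 10^+1.27)
   = 1 / (1 + 141.25 + 18.621) = 1/160.87 = 0.006216
[CO2*] = α₀ × DIC = 0.006216 × 1.90 = 0.0118 mmol/kg = 11.8 μmol/kg

[CO2*] = 11.8 μmol/kg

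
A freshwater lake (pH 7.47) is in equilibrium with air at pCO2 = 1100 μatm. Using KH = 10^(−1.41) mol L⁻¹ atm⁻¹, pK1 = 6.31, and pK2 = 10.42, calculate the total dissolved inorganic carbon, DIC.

[CO2*] = KH · pCO2 = 10^(−1.41) × 1100×10^-6 = 4.279×10^-5 mol/L
α₀ = 1/(1 + K1/[H⁺] + K1K2/[H⁺]²) = 1/(1 + 10^+1.16 + 10^-1.79) = 0.06464
DIC = [CO2*]/α₀ = 4.279×10^-5 / 0.06464 = 0.662 mmol/L

DIC = 0.662 mmol/L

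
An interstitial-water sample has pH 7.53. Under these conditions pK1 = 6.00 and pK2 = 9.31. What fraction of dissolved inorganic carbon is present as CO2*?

α₀ = 1 / (1 + K1/[H⁺] + K1K2/[H⁺]²) = 1 / (1 + 10^+1.53 + 10^-0.25)
   = 1 / (1 + 33.884 + 0.56234) = 1/35.447 = 0.02821

α₀ = 0.0282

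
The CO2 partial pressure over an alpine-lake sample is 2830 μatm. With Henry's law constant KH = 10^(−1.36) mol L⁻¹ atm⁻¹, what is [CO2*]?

KH = 10^(−1.36) = 4.365×10^-2 mol L⁻¹ atm⁻¹
[CO2*] = KH · pCO2 = 4.365×10^-2 × 2830×10^-6 atm = 1.24×10^-4 mol/L

[CO2*] = 124 μmol/L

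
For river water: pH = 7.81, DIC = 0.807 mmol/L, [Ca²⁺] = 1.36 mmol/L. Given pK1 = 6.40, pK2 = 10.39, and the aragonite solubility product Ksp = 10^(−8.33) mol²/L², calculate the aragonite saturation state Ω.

Ω = 0.593

α₂ = 1 / (1 + [H⁺]/K2 + [H⁺]²/(K1K2)) = 1 / (1 + 10^+2.58 + 10^+1.17)
   = 1 / (1 + 380.19 + 14.791) = 1/395.98 = 0.002525
[CO3²⁻] = α₂ × DIC = 0.002525 × 0.807 = 0.002038 mmol/L = 2.038 μmol/L
Ksp = 10^(−8.33) = 4.677×10^-9
Ω = [Ca²⁺][CO3²⁻]/Ksp = (1.36×10^-3)(2.038×10^-6) / 4.677×10^-9 = 0.593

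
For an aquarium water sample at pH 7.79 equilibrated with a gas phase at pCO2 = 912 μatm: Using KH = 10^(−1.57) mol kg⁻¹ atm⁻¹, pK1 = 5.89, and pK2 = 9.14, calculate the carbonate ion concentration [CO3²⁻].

[CO3²⁻] = 0.0871 mmol/kg

[CO2*] = KH · pCO2 = 10^(−1.57) × 912×10^-6 = 2.455×10^-5 mol/kg
α₀ = 1/(1 + K1/[H⁺] + K1K2/[H⁺]²) = 1/(1 + 10^+1.90 + 10^+0.55) = 0.01191
DIC = [CO2*]/α₀ = 2.455×10^-5 / 0.01191 = 2.061 mmol/kg
[CO3²⁻] = α₂·DIC; α₂ = 0.04225, so [CO3²⁻] = 0.04225 × 2.061 = 0.0871 mmol/kg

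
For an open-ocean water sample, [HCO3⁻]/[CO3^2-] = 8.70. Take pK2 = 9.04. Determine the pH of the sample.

pH = 8.10

From K2 = [H⁺][CO3^2-]/[HCO3⁻]:  pH = pK2 − log₁₀([HCO3⁻]/[CO3^2-])
log₁₀(8.70) = +0.940
pH = 9.04 − (+0.940) = 8.10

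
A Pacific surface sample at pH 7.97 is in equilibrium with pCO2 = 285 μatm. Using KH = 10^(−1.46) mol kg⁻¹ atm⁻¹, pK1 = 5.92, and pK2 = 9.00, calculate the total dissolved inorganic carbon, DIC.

DIC = 1.22 mmol/kg

[CO2*] = KH · pCO2 = 10^(−1.46) × 285×10^-6 = 9.882×10^-6 mol/kg
α₀ = 1/(1 + K1/[H⁺] + K1K2/[H⁺]²) = 1/(1 + 10^+2.05 + 10^+1.02) = 0.008086
DIC = [CO2*]/α₀ = 9.882×10^-6 / 0.008086 = 1.22 mmol/kg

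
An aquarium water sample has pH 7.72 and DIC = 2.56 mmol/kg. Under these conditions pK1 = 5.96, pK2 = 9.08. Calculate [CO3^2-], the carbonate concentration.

[CO3²⁻] = 0.105 mmol/kg

α₂ = 1 / (1 + [H⁺]/K2 + [H⁺]²/(K1K2)) = 1 / (1 + 10^+1.36 + 10^-0.40)
   = 1 / (1 + 22.909 + 0.39811) = 1/24.307 = 0.04114
[CO3²⁻] = α₂ × DIC = 0.04114 × 2.56 = 0.105 mmol/kg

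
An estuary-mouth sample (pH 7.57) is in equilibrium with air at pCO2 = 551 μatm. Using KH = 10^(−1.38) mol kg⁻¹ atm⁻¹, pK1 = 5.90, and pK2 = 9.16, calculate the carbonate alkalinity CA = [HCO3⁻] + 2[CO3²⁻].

CA = 1.13 mmol/kg

[CO2*] = KH · pCO2 = 10^(−1.38) × 551×10^-6 = 2.297×10^-5 mol/kg
α₀ = 1/(1 + K1/[H⁺] + K1K2/[H⁺]²) = 1/(1 + 10^+1.67 + 10^+0.08) = 0.02042
DIC = [CO2*]/α₀ = 2.297×10^-5 / 0.02042 = 1.125 mmol/kg
CA = (α₁ + 2α₂)·DIC = (0.9550 + 2×0.02455) × 1.125 = 1.13 mmol/kg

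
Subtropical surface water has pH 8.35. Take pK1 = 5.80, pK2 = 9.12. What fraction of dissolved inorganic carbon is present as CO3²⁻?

α₂ = 0.145

α₂ = 1 / (1 + [H⁺]/K2 + [H⁺]²/(K1K2)) = 1 / (1 + 10^+0.77 + 10^-1.78)
   = 1 / (1 + 5.8884 + 0.016596) = 1/6.9050 = 0.1448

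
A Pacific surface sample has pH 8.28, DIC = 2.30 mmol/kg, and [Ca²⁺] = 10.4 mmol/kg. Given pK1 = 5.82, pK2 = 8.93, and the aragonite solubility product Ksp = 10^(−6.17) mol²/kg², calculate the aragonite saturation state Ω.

Ω = 6.45

α₂ = 1 / (1 + [H⁺]/K2 + [H⁺]²/(K1K2)) = 1 / (1 + 10^+0.65 + 10^-1.81)
   = 1 / (1 + 4.4668 + 0.015488) = 1/5.4823 = 0.1824
[CO3²⁻] = α₂ × DIC = 0.1824 × 2.30 = 0.4195 mmol/kg
Ksp = 10^(−6.17) = 6.761×10^-7
Ω = [Ca²⁺][CO3²⁻]/Ksp = (10.4×10^-3)(4.195×10^-4) / 6.761×10^-7 = 6.45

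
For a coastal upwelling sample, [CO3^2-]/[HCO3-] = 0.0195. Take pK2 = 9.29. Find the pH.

From K2 = [H⁺][CO3^2-]/[HCO3-]:  pH = pK2 + log₁₀([CO3^2-]/[HCO3-])
log₁₀(0.0195) = -1.710
pH = 9.29 + (-1.710) = 7.58

pH = 7.58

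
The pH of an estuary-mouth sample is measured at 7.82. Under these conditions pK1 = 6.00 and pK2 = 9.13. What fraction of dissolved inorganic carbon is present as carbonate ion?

α₂ = 0.0460

α₂ = 1 / (1 + [H⁺]/K2 + [H⁺]²/(K1K2)) = 1 / (1 + 10^+1.31 + 10^-0.51)
   = 1 / (1 + 20.417 + 0.30903) = 1/21.726 = 0.04603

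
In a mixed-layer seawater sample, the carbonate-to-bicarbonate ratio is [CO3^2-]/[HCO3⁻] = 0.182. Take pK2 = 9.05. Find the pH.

pH = 8.31

From K2 = [H⁺][CO3^2-]/[HCO3⁻]:  pH = pK2 + log₁₀([CO3^2-]/[HCO3⁻])
log₁₀(0.182) = -0.740
pH = 9.05 + (-0.740) = 8.31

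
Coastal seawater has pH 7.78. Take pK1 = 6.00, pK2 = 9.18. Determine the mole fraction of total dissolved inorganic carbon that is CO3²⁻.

α₂ = 1 / (1 + [H⁺]/K2 + [H⁺]²/(K1K2)) = 1 / (1 + 10^+1.40 + 10^-0.38)
   = 1 / (1 + 25.119 + 0.41687) = 1/26.536 = 0.03769

α₂ = 0.0377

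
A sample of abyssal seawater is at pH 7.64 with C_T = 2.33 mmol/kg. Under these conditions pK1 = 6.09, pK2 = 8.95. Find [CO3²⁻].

α₂ = 1 / (1 + [H⁺]/K2 + [H⁺]²/(K1K2)) = 1 / (1 + 10^+1.31 + 10^-0.24)
   = 1 / (1 + 20.417 + 0.57544) = 1/21.993 = 0.04547
[CO3²⁻] = α₂ × DIC = 0.04547 × 2.33 = 0.106 mmol/kg

[CO3²⁻] = 0.106 mmol/kg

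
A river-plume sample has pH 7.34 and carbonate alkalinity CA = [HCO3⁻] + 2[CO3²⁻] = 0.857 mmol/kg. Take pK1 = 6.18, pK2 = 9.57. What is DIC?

CA = [HCO3⁻] + 2[CO3²⁻] = (α₁ + 2α₂)·DIC
At pH 7.34: [H⁺]/K1 = 10^-1.16 = 0.069183, K2/[H⁺] = 10^-2.23 = 0.0058884
α₁ = 1/(1 + 0.069183 + 0.0058884) = 1/1.0751 = 0.9302; α₂ = α₁·K2/[H⁺] = 0.005477
α₁ + 2α₂ = 0.9411
DIC = CA / (α₁ + 2α₂) = 0.857 / 0.9411 = 0.911 mmol/kg

DIC = 0.911 mmol/kg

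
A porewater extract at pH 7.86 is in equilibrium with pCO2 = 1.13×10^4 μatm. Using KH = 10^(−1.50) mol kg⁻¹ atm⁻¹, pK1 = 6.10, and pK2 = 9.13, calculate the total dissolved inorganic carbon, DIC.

[CO2*] = KH · pCO2 = 10^(−1.50) × 1.13×10^4×10^-6 = 3.573×10^-4 mol/kg
α₀ = 1/(1 + K1/[H⁺] + K1K2/[H⁺]²) = 1/(1 + 10^+1.76 + 10^+0.49) = 0.01622
DIC = [CO2*]/α₀ = 3.573×10^-4 / 0.01622 = 22.0 mmol/kg

DIC = 22.0 mmol/kg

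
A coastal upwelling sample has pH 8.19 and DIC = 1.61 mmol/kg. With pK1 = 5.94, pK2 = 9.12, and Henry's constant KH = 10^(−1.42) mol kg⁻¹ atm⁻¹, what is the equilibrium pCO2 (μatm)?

pCO2 = 212 μatm

α₀ = 1 / (1 + K1/[H⁺] + K1K2/[H⁺]²) = 1 / (1 + 10^+2.25 + 10^+1.32)
   = 1 / (1 + 177.83 + 20.893) = 1/199.72 = 0.005007
[CO2*] = α₀ × DIC = 0.005007 × 1.61 = 0.008061 mmol/kg = 8.061 μmol/kg
pCO2 = [CO2*]/KH = 8.061×10^-6 / 3.802×10^-2 = 212 μatm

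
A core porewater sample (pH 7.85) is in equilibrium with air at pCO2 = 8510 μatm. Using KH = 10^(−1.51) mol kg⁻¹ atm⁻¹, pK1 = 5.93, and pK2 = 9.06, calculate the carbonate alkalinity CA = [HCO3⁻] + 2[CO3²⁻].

[CO2*] = KH · pCO2 = 10^(−1.51) × 8510×10^-6 = 2.630×10^-4 mol/kg
α₀ = 1/(1 + K1/[H⁺] + K1K2/[H⁺]²) = 1/(1 + 10^+1.92 + 10^+0.71) = 0.01120
DIC = [CO2*]/α₀ = 2.630×10^-4 / 0.01120 = 23.49 mmol/kg
CA = (α₁ + 2α₂)·DIC = (0.9314 + 2×0.05743) × 23.49 = 24.6 mmol/kg

CA = 24.6 mmol/kg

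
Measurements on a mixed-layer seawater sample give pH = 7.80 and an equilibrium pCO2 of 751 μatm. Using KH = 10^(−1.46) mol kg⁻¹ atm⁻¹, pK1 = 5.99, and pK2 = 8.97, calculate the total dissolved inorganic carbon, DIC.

[CO2*] = KH · pCO2 = 10^(−1.46) × 751×10^-6 = 2.604×10^-5 mol/kg
α₀ = 1/(1 + K1/[H⁺] + K1K2/[H⁺]²) = 1/(1 + 10^+1.81 + 10^+0.64) = 0.01430
DIC = [CO2*]/α₀ = 2.604×10^-5 / 0.01430 = 1.82 mmol/kg

DIC = 1.82 mmol/kg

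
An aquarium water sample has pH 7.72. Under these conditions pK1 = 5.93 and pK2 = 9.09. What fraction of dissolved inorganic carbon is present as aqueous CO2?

α₀ = 0.0153

α₀ = 1 / (1 + K1/[H⁺] + K1K2/[H⁺]²) = 1 / (1 + 10^+1.79 + 10^+0.42)
   = 1 / (1 + 61.660 + 2.6303) = 1/65.290 = 0.01532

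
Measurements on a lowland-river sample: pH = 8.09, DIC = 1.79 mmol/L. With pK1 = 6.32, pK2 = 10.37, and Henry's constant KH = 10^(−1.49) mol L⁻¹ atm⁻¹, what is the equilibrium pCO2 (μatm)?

α₀ = 1 / (1 + K1/[H⁺] + K1K2/[H⁺]²) = 1 / (1 + 10^+1.77 + 10^-0.51)
   = 1 / (1 + 58.884 + 0.30903) = 1/60.193 = 0.01661
[CO2*] = α₀ × DIC = 0.01661 × 1.79 = 0.02974 mmol/L
pCO2 = [CO2*]/KH = 2.974×10^-5 / 3.236×10^-2 = 919 μatm

pCO2 = 919 μatm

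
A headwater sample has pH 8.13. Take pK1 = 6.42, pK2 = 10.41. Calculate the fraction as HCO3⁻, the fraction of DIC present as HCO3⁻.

α₁ = 1 / (1 + [H⁺]/K1 + K2/[H⁺]) = 1 / (1 + 10^-1.71 + 10^-2.28)
   = 1 / (1 + 0.019498 + 0.0052481) = 1/1.0247 = 0.9759

α₁ = 0.976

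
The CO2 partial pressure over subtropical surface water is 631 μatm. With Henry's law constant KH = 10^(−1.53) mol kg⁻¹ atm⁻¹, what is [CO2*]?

[CO2*] = 18.6 μmol/kg

KH = 10^(−1.53) = 2.951×10^-2 mol kg⁻¹ atm⁻¹
[CO2*] = KH · pCO2 = 2.951×10^-2 × 631×10^-6 atm = 1.86×10^-5 mol/kg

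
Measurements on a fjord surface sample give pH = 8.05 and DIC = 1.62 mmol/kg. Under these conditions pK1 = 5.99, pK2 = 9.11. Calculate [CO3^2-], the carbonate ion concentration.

[CO3²⁻] = 0.129 mmol/kg

α₂ = 1 / (1 + [H⁺]/K2 + [H⁺]²/(K1K2)) = 1 / (1 + 10^+1.06 + 10^-1.00)
   = 1 / (1 + 11.482 + 0.10000) = 1/12.582 = 0.07948
[CO3²⁻] = α₂ × DIC = 0.07948 × 1.62 = 0.129 mmol/kg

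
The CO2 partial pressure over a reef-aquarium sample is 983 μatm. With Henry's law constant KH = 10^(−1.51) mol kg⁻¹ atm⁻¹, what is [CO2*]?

[CO2*] = 30.4 μmol/kg

KH = 10^(−1.51) = 3.090×10^-2 mol kg⁻¹ atm⁻¹
[CO2*] = KH · pCO2 = 3.090×10^-2 × 983×10^-6 atm = 3.04×10^-5 mol/kg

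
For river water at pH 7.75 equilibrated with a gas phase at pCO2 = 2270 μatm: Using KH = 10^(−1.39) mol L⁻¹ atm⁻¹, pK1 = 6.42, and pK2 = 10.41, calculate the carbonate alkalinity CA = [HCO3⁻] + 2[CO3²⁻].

[CO2*] = KH · pCO2 = 10^(−1.39) × 2270×10^-6 = 9.248×10^-5 mol/L
α₀ = 1/(1 + K1/[H⁺] + K1K2/[H⁺]²) = 1/(1 + 10^+1.33 + 10^-1.33) = 0.04459
DIC = [CO2*]/α₀ = 9.248×10^-5 / 0.04459 = 2.074 mmol/L
CA = (α₁ + 2α₂)·DIC = (0.9533 + 2×0.002086) × 2.074 = 1.99 mmol/L

CA = 1.99 mmol/L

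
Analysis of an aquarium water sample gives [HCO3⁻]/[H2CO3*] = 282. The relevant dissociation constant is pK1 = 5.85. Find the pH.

pH = 8.30

From K1 = [H⁺][HCO3⁻]/[H2CO3*]:  pH = pK1 + log₁₀([HCO3⁻]/[H2CO3*])
log₁₀(282) = +2.450
pH = 5.85 + (+2.450) = 8.30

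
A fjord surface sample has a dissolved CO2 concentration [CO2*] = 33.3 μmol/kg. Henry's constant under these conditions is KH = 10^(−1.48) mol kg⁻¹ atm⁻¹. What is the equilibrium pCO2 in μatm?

KH = 10^(−1.48) = 3.311×10^-2 mol kg⁻¹ atm⁻¹
pCO2 = [CO2*]/KH = 33.3×10^-6 / 3.311×10^-2 = 1.01×10^-3 atm = 1010 μatm

pCO2 = 1010 μatm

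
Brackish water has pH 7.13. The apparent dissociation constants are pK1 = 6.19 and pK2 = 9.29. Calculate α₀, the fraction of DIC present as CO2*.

α₀ = 1 / (1 + K1/[H⁺] + K1K2/[H⁺]²) = 1 / (1 + 10^+0.94 + 10^-1.22)
   = 1 / (1 + 8.7096 + 0.060256) = 1/9.7699 = 0.1024

α₀ = 0.102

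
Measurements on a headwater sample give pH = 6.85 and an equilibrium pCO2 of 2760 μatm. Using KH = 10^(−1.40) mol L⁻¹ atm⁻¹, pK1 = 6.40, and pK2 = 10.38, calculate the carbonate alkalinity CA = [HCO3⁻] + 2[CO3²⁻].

CA = 0.310 mmol/L

[CO2*] = KH · pCO2 = 10^(−1.40) × 2760×10^-6 = 1.099×10^-4 mol/L
α₀ = 1/(1 + K1/[H⁺] + K1K2/[H⁺]²) = 1/(1 + 10^+0.45 + 10^-3.08) = 0.2618
DIC = [CO2*]/α₀ = 1.099×10^-4 / 0.2618 = 0.4196 mmol/L
CA = (α₁ + 2α₂)·DIC = (0.7379 + 2×0.0002178) × 0.4196 = 0.310 mmol/L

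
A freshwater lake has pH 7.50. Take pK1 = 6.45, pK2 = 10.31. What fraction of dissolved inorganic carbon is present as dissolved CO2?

α₀ = 0.0817

α₀ = 1 / (1 + K1/[H⁺] + K1K2/[H⁺]²) = 1 / (1 + 10^+1.05 + 10^-1.76)
   = 1 / (1 + 11.220 + 0.017378) = 1/12.238 = 0.08172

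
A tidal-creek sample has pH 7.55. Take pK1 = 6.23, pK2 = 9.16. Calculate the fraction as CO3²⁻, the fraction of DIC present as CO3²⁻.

α₂ = 1 / (1 + [H⁺]/K2 + [H⁺]²/(K1K2)) = 1 / (1 + 10^+1.61 + 10^+0.29)
   = 1 / (1 + 40.738 + 1.9498) = 1/43.688 = 0.02289

α₂ = 0.0229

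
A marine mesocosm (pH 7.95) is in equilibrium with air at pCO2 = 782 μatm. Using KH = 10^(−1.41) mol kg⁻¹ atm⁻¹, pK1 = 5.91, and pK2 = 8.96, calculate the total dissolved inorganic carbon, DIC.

[CO2*] = KH · pCO2 = 10^(−1.41) × 782×10^-6 = 3.042×10^-5 mol/kg
α₀ = 1/(1 + K1/[H⁺] + K1K2/[H⁺]²) = 1/(1 + 10^+2.04 + 10^+1.03) = 0.008240
DIC = [CO2*]/α₀ = 3.042×10^-5 / 0.008240 = 3.69 mmol/kg

DIC = 3.69 mmol/kg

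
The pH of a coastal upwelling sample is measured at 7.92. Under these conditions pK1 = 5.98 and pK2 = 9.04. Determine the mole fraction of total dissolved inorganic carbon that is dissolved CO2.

α₀ = 1 / (1 + K1/[H⁺] + K1K2/[H⁺]²) = 1 / (1 + 10^+1.94 + 10^+0.82)
   = 1 / (1 + 87.096 + 6.6069) = 1/94.703 = 0.01056

α₀ = 0.0106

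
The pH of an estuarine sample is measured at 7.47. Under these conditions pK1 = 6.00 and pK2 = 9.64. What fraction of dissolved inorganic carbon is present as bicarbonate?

α₁ = 1 / (1 + [H⁺]/K1 + K2/[H⁺]) = 1 / (1 + 10^-1.47 + 10^-2.17)
   = 1 / (1 + 0.033884 + 0.0067608) = 1/1.0406 = 0.9609

α₁ = 0.961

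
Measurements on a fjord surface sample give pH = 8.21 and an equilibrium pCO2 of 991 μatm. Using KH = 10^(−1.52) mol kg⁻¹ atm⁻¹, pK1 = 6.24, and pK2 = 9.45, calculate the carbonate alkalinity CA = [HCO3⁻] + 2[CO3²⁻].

CA = 3.11 mmol/kg

[CO2*] = KH · pCO2 = 10^(−1.52) × 991×10^-6 = 2.993×10^-5 mol/kg
α₀ = 1/(1 + K1/[H⁺] + K1K2/[H⁺]²) = 1/(1 + 10^+1.97 + 10^+0.73) = 0.01003
DIC = [CO2*]/α₀ = 2.993×10^-5 / 0.01003 = 2.984 mmol/kg
CA = (α₁ + 2α₂)·DIC = (0.9361 + 2×0.05387) × 2.984 = 3.11 mmol/kg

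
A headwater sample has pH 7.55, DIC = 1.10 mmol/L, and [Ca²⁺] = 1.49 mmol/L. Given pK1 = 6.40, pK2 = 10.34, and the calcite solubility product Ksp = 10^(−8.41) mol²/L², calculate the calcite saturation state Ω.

Ω = 0.637

α₂ = 1 / (1 + [H⁺]/K2 + [H⁺]²/(K1K2)) = 1 / (1 + 10^+2.79 + 10^+1.64)
   = 1 / (1 + 616.60 + 43.652) = 1/661.25 = 0.001512
[CO3²⁻] = α₂ × DIC = 0.001512 × 1.10 = 0.001664 mmol/L = 1.664 μmol/L
Ksp = 10^(−8.41) = 3.890×10^-9
Ω = [Ca²⁺][CO3²⁻]/Ksp = (1.49×10^-3)(1.664×10^-6) / 3.890×10^-9 = 0.637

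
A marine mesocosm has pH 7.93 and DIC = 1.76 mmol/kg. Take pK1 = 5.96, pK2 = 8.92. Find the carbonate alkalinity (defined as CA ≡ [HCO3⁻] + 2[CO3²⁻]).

CA = [HCO3⁻] + 2[CO3²⁻] = (α₁ + 2α₂)·DIC
At pH 7.93: [H⁺]/K1 = 10^-1.97 = 0.010715, K2/[H⁺] = 10^-0.99 = 0.10233
α₁ = 1/(1 + 0.010715 + 0.10233) = 1/1.1130 = 0.8984; α₂ = α₁·K2/[H⁺] = 0.09194
α₁ + 2α₂ = 1.0823
CA = 1.0823 × 1.76 = 1.90 mmol/kg

CA = 1.90 mmol/kg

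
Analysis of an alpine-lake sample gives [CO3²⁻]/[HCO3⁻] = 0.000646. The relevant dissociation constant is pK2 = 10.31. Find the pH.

pH = 7.12

From K2 = [H⁺][CO3²⁻]/[HCO3⁻]:  pH = pK2 + log₁₀([CO3²⁻]/[HCO3⁻])
log₁₀(0.000646) = -3.190
pH = 10.31 + (-3.190) = 7.12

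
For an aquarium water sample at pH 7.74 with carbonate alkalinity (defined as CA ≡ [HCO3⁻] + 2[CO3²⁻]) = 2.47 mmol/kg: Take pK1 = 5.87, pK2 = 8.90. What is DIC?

CA = [HCO3⁻] + 2[CO3²⁻] = (α₁ + 2α₂)·DIC
At pH 7.74: [H⁺]/K1 = 10^-1.87 = 0.013490, K2/[H⁺] = 10^-1.16 = 0.069183
α₁ = 1/(1 + 0.013490 + 0.069183) = 1/1.0827 = 0.9236; α₂ = α₁·K2/[H⁺] = 0.06390
α₁ + 2α₂ = 1.0514
DIC = CA / (α₁ + 2α₂) = 2.47 / 1.0514 = 2.35 mmol/kg

DIC = 2.35 mmol/kg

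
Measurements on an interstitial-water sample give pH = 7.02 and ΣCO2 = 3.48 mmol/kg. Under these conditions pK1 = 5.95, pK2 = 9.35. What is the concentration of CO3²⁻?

[CO3²⁻] = 14.9 μmol/kg

α₂ = 1 / (1 + [H⁺]/K2 + [H⁺]²/(K1K2)) = 1 / (1 + 10^+2.33 + 10^+1.26)
   = 1 / (1 + 213.80 + 18.197) = 1/232.99 = 0.004292
[CO3²⁻] = α₂ × DIC = 0.004292 × 3.48 = 0.0149 mmol/kg = 14.9 μmol/kg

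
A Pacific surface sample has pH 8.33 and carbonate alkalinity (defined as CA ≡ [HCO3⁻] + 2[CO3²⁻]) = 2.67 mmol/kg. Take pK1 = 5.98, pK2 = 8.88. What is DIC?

DIC = 2.20 mmol/kg

CA = [HCO3⁻] + 2[CO3²⁻] = (α₁ + 2α₂)·DIC
At pH 8.33: [H⁺]/K1 = 10^-2.35 = 0.0044668, K2/[H⁺] = 10^-0.55 = 0.28184
α₁ = 1/(1 + 0.0044668 + 0.28184) = 1/1.2863 = 0.7774; α₂ = α₁·K2/[H⁺] = 0.2191
α₁ + 2α₂ = 1.2156
DIC = CA / (α₁ + 2α₂) = 2.67 / 1.2156 = 2.20 mmol/kg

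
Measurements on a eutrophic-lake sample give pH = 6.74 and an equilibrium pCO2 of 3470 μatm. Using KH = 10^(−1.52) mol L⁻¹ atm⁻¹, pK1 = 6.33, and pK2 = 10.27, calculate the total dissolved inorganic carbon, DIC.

DIC = 0.374 mmol/L

[CO2*] = KH · pCO2 = 10^(−1.52) × 3470×10^-6 = 1.048×10^-4 mol/L
α₀ = 1/(1 + K1/[H⁺] + K1K2/[H⁺]²) = 1/(1 + 10^+0.41 + 10^-3.12) = 0.2800
DIC = [CO2*]/α₀ = 1.048×10^-4 / 0.2800 = 0.374 mmol/L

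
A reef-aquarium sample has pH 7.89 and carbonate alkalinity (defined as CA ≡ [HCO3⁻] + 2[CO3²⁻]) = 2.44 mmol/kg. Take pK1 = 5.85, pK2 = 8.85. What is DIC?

CA = [HCO3⁻] + 2[CO3²⁻] = (α₁ + 2α₂)·DIC
At pH 7.89: [H⁺]/K1 = 10^-2.04 = 0.0091201, K2/[H⁺] = 10^-0.96 = 0.10965
α₁ = 1/(1 + 0.0091201 + 0.10965) = 1/1.1188 = 0.8938; α₂ = α₁·K2/[H⁺] = 0.09801
α₁ + 2α₂ = 1.0899
DIC = CA / (α₁ + 2α₂) = 2.44 / 1.0899 = 2.24 mmol/kg

DIC = 2.24 mmol/kg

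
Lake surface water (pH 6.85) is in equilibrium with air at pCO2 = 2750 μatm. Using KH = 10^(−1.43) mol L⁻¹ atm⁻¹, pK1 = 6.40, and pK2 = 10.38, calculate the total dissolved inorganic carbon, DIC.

DIC = 0.390 mmol/L

[CO2*] = KH · pCO2 = 10^(−1.43) × 2750×10^-6 = 1.022×10^-4 mol/L
α₀ = 1/(1 + K1/[H⁺] + K1K2/[H⁺]²) = 1/(1 + 10^+0.45 + 10^-3.08) = 0.2618
DIC = [CO2*]/α₀ = 1.022×10^-4 / 0.2618 = 0.390 mmol/L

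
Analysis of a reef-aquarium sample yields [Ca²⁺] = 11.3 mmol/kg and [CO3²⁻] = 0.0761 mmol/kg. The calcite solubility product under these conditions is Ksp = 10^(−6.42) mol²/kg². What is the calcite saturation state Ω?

Ω = 2.26

Ksp = 10^(−6.42) = 3.802×10^-7
Ω = [Ca²⁺][CO3²⁻]/Ksp = (11.3×10^-3)(0.0761×10^-3) / 3.802×10^-7 = 2.26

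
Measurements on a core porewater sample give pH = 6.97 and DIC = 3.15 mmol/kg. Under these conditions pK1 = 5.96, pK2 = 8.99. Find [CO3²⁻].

α₂ = 1 / (1 + [H⁺]/K2 + [H⁺]²/(K1K2)) = 1 / (1 + 10^+2.02 + 10^+1.01)
   = 1 / (1 + 104.71 + 10.233) = 1/115.95 = 0.008625
[CO3²⁻] = α₂ × DIC = 0.008625 × 3.15 = 0.0272 mmol/kg

[CO3²⁻] = 0.0272 mmol/kg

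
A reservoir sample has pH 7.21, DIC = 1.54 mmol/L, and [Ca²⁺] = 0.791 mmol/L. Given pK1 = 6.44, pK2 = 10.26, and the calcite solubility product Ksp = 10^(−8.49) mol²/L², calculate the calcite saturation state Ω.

α₂ = 1 / (1 + [H⁺]/K2 + [H⁺]²/(K1K2)) = 1 / (1 + 10^+3.05 + 10^+2.28)
   = 1 / (1 + 1122.0 + 190.55) = 1/1313.6 = 0.0007613
[CO3²⁻] = α₂ × DIC = 0.0007613 × 1.54 = 0.001172 mmol/L = 1.172 μmol/L
Ksp = 10^(−8.49) = 3.236×10^-9
Ω = [Ca²⁺][CO3²⁻]/Ksp = (0.791×10^-3)(1.172×10^-6) / 3.236×10^-9 = 0.287

Ω = 0.287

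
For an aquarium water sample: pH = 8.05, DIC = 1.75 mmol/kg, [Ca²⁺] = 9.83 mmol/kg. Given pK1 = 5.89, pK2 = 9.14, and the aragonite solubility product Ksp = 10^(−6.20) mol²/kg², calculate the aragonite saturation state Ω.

α₂ = 1 / (1 + [H⁺]/K2 + [H⁺]²/(K1K2)) = 1 / (1 + 10^+1.09 + 10^-1.07)
   = 1 / (1 + 12.303 + 0.085114) = 1/13.388 = 0.07469
[CO3²⁻] = α₂ × DIC = 0.07469 × 1.75 = 0.1307 mmol/kg
Ksp = 10^(−6.20) = 6.310×10^-7
Ω = [Ca²⁺][CO3²⁻]/Ksp = (9.83×10^-3)(1.307×10^-4) / 6.310×10^-7 = 2.04

Ω = 2.04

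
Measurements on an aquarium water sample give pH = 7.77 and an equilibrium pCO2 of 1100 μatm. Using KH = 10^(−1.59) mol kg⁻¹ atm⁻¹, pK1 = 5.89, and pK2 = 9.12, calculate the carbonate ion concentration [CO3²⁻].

[CO2*] = KH · pCO2 = 10^(−1.59) × 1100×10^-6 = 2.827×10^-5 mol/kg
α₀ = 1/(1 + K1/[H⁺] + K1K2/[H⁺]²) = 1/(1 + 10^+1.88 + 10^+0.53) = 0.01246
DIC = [CO2*]/α₀ = 2.827×10^-5 / 0.01246 = 2.269 mmol/kg
[CO3²⁻] = α₂·DIC; α₂ = 0.04223, so [CO3²⁻] = 0.04223 × 2.269 = 0.0958 mmol/kg

[CO3²⁻] = 0.0958 mmol/kg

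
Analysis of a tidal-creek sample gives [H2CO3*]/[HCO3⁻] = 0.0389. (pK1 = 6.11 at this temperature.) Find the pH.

pH = 7.52

From K1 = [H⁺][HCO3⁻]/[H2CO3*]:  pH = pK1 − log₁₀([H2CO3*]/[HCO3⁻])
log₁₀(0.0389) = -1.410
pH = 6.11 − (-1.410) = 7.52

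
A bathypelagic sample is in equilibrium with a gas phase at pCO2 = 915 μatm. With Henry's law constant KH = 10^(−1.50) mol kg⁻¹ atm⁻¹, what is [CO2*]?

KH = 10^(−1.50) = 3.162×10^-2 mol kg⁻¹ atm⁻¹
[CO2*] = KH · pCO2 = 3.162×10^-2 × 915×10^-6 atm = 2.89×10^-5 mol/kg

[CO2*] = 28.9 μmol/kg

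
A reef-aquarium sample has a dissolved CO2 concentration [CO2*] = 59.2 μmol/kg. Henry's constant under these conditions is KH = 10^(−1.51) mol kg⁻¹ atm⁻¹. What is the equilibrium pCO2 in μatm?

pCO2 = 1920 μatm

KH = 10^(−1.51) = 3.090×10^-2 mol kg⁻¹ atm⁻¹
pCO2 = [CO2*]/KH = 59.2×10^-6 / 3.090×10^-2 = 1.92×10^-3 atm = 1920 μatm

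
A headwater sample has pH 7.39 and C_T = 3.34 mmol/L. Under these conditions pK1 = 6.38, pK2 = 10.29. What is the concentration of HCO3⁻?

[HCO3⁻] = 3.04 mmol/L

α₁ = 1 / (1 + [H⁺]/K1 + K2/[H⁺]) = 1 / (1 + 10^-1.01 + 10^-2.90)
   = 1 / (1 + 0.097724 + 0.0012589) = 1/1.0990 = 0.9099
[HCO3⁻] = α₁ × DIC = 0.9099 × 3.34 = 3.04 mmol/L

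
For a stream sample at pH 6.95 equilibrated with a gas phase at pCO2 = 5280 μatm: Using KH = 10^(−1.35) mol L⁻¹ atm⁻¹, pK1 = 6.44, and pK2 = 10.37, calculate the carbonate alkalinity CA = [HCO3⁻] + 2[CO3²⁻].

CA = 0.764 mmol/L

[CO2*] = KH · pCO2 = 10^(−1.35) × 5280×10^-6 = 2.358×10^-4 mol/L
α₀ = 1/(1 + K1/[H⁺] + K1K2/[H⁺]²) = 1/(1 + 10^+0.51 + 10^-2.91) = 0.2360
DIC = [CO2*]/α₀ = 2.358×10^-4 / 0.2360 = 0.9993 mmol/L
CA = (α₁ + 2α₂)·DIC = (0.7637 + 2×0.0002904) × 0.9993 = 0.764 mmol/L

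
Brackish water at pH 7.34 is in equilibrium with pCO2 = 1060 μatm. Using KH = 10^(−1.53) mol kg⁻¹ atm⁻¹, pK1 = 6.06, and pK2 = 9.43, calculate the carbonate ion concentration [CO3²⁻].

[CO3²⁻] = 4.85 μmol/kg

[CO2*] = KH · pCO2 = 10^(−1.53) × 1060×10^-6 = 3.128×10^-5 mol/kg
α₀ = 1/(1 + K1/[H⁺] + K1K2/[H⁺]²) = 1/(1 + 10^+1.28 + 10^-0.81) = 0.04948
DIC = [CO2*]/α₀ = 3.128×10^-5 / 0.04948 = 0.6322 mmol/kg
[CO3²⁻] = α₂·DIC; α₂ = 0.007664, so [CO3²⁻] = 0.007664 × 0.6322 = 0.00485 mmol/kg = 4.85 μmol/kg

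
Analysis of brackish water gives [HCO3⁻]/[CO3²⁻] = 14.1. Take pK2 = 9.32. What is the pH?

From K2 = [H⁺][CO3²⁻]/[HCO3⁻]:  pH = pK2 − log₁₀([HCO3⁻]/[CO3²⁻])
log₁₀(14.1) = +1.149
pH = 9.32 − (+1.149) = 8.17

pH = 8.17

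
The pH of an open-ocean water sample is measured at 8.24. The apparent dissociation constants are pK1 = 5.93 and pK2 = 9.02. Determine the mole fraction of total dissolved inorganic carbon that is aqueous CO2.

α₀ = 1 / (1 + K1/[H⁺] + K1K2/[H⁺]²) = 1 / (1 + 10^+2.31 + 10^+1.53)
   = 1 / (1 + 204.17 + 33.884) = 1/239.06 = 0.004183

α₀ = 0.00418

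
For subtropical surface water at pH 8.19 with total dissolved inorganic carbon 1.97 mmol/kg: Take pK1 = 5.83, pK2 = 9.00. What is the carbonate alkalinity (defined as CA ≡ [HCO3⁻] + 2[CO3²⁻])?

CA = 2.23 mmol/kg

CA = [HCO3⁻] + 2[CO3²⁻] = (α₁ + 2α₂)·DIC
At pH 8.19: [H⁺]/K1 = 10^-2.36 = 0.0043652, K2/[H⁺] = 10^-0.81 = 0.15488
α₁ = 1/(1 + 0.0043652 + 0.15488) = 1/1.1592 = 0.8626; α₂ = α₁·K2/[H⁺] = 0.1336
α₁ + 2α₂ = 1.1298
CA = 1.1298 × 1.97 = 2.23 mmol/kg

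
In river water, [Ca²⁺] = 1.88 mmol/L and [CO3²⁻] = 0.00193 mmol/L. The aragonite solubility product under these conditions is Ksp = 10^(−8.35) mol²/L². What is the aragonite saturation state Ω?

Ksp = 10^(−8.35) = 4.467×10^-9
Ω = [Ca²⁺][CO3²⁻]/Ksp = (1.88×10^-3)(0.00193×10^-3) / 4.467×10^-9 = 0.812

Ω = 0.812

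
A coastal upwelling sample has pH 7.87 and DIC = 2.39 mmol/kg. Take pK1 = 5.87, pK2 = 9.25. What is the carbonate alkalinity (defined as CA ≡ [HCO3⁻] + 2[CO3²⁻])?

CA = [HCO3⁻] + 2[CO3²⁻] = (α₁ + 2α₂)·DIC
At pH 7.87: [H⁺]/K1 = 10^-2.00 = 0.010000, K2/[H⁺] = 10^-1.38 = 0.041687
α₁ = 1/(1 + 0.010000 + 0.041687) = 1/1.0517 = 0.9509; α₂ = α₁·K2/[H⁺] = 0.03964
α₁ + 2α₂ = 1.0301
CA = 1.0301 × 2.39 = 2.46 mmol/kg

CA = 2.46 mmol/kg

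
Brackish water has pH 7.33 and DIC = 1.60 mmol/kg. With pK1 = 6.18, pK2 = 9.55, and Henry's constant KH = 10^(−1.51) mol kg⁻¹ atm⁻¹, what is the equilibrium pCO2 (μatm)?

pCO2 = 3400 μatm

α₀ = 1 / (1 + K1/[H⁺] + K1K2/[H⁺]²) = 1 / (1 + 10^+1.15 + 10^-1.07)
   = 1 / (1 + 14.125 + 0.085114) = 1/15.210 = 0.06574
[CO2*] = α₀ × DIC = 0.06574 × 1.60 = 0.1052 mmol/kg
pCO2 = [CO2*]/KH = 1.052×10^-4 / 3.090×10^-2 = 3400 μatm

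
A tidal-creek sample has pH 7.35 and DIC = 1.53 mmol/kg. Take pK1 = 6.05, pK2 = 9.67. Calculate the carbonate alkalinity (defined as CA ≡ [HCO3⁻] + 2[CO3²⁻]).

CA = 1.46 mmol/kg

CA = [HCO3⁻] + 2[CO3²⁻] = (α₁ + 2α₂)·DIC
At pH 7.35: [H⁺]/K1 = 10^-1.30 = 0.050119, K2/[H⁺] = 10^-2.32 = 0.0047863
α₁ = 1/(1 + 0.050119 + 0.0047863) = 1/1.0549 = 0.9480; α₂ = α₁·K2/[H⁺] = 0.004537
α₁ + 2α₂ = 0.9570
CA = 0.9570 × 1.53 = 1.46 mmol/kg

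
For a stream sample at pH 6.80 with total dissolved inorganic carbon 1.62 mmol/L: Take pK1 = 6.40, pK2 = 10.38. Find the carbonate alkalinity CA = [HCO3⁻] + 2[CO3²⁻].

CA = [HCO3⁻] + 2[CO3²⁻] = (α₁ + 2α₂)·DIC
At pH 6.80: [H⁺]/K1 = 10^-0.40 = 0.39811, K2/[H⁺] = 10^-3.58 = 0.00026303
α₁ = 1/(1 + 0.39811 + 0.00026303) = 1/1.3984 = 0.7151; α₂ = α₁·K2/[H⁺] = 0.0001881
α₁ + 2α₂ = 0.7155
CA = 0.7155 × 1.62 = 1.16 mmol/L

CA = 1.16 mmol/L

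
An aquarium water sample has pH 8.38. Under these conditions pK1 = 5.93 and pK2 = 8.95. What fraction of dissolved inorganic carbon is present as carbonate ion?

α₂ = 0.211

α₂ = 1 / (1 + [H⁺]/K2 + [H⁺]²/(K1K2)) = 1 / (1 + 10^+0.57 + 10^-1.88)
   = 1 / (1 + 3.7154 + 0.013183) = 1/4.7285 = 0.2115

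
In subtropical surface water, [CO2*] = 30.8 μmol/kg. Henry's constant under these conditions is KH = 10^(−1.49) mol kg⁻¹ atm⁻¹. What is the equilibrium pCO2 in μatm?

pCO2 = 952 μatm

KH = 10^(−1.49) = 3.236×10^-2 mol kg⁻¹ atm⁻¹
pCO2 = [CO2*]/KH = 30.8×10^-6 / 3.236×10^-2 = 9.52×10^-4 atm = 952 μatm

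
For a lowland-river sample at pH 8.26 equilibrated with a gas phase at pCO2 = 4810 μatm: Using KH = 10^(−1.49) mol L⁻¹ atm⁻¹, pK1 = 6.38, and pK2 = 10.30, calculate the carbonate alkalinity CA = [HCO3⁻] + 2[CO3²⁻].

[CO2*] = KH · pCO2 = 10^(−1.49) × 4810×10^-6 = 1.556×10^-4 mol/L
α₀ = 1/(1 + K1/[H⁺] + K1K2/[H⁺]²) = 1/(1 + 10^+1.88 + 10^-0.16) = 0.01289
DIC = [CO2*]/α₀ = 1.556×10^-4 / 0.01289 = 12.07 mmol/L
CA = (α₁ + 2α₂)·DIC = (0.9782 + 2×0.008921) × 12.07 = 12.0 mmol/L

CA = 12.0 mmol/L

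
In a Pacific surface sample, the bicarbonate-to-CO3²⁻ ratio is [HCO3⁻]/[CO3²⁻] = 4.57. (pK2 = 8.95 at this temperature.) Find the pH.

From K2 = [H⁺][CO3²⁻]/[HCO3⁻]:  pH = pK2 − log₁₀([HCO3⁻]/[CO3²⁻])
log₁₀(4.57) = +0.660
pH = 8.95 − (+0.660) = 8.29

pH = 8.29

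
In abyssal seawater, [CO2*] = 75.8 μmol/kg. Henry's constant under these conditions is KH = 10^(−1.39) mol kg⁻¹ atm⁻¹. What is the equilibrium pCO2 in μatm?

pCO2 = 1860 μatm

KH = 10^(−1.39) = 4.074×10^-2 mol kg⁻¹ atm⁻¹
pCO2 = [CO2*]/KH = 75.8×10^-6 / 4.074×10^-2 = 1.86×10^-3 atm = 1860 μatm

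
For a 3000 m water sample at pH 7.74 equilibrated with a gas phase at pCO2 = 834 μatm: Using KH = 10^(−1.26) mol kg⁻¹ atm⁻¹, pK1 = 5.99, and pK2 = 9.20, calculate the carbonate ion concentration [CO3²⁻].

[CO3²⁻] = 0.0894 mmol/kg

[CO2*] = KH · pCO2 = 10^(−1.26) × 834×10^-6 = 4.583×10^-5 mol/kg
α₀ = 1/(1 + K1/[H⁺] + K1K2/[H⁺]²) = 1/(1 + 10^+1.75 + 10^+0.29) = 0.01690
DIC = [CO2*]/α₀ = 4.583×10^-5 / 0.01690 = 2.713 mmol/kg
[CO3²⁻] = α₂·DIC; α₂ = 0.03295, so [CO3²⁻] = 0.03295 × 2.713 = 0.0894 mmol/kg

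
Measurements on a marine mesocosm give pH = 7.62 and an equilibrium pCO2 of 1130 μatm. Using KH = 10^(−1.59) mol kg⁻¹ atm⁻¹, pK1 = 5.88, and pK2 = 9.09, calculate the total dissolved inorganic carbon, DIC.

DIC = 1.68 mmol/kg

[CO2*] = KH · pCO2 = 10^(−1.59) × 1130×10^-6 = 2.905×10^-5 mol/kg
α₀ = 1/(1 + K1/[H⁺] + K1K2/[H⁺]²) = 1/(1 + 10^+1.74 + 10^+0.27) = 0.01730
DIC = [CO2*]/α₀ = 2.905×10^-5 / 0.01730 = 1.68 mmol/kg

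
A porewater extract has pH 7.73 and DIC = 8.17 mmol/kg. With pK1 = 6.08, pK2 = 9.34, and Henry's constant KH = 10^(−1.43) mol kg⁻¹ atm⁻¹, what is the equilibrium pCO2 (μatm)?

pCO2 = 4700 μatm

α₀ = 1 / (1 + K1/[H⁺] + K1K2/[H⁺]²) = 1 / (1 + 10^+1.65 + 10^+0.04)
   = 1 / (1 + 44.668 + 1.0965) = 1/46.765 = 0.02138
[CO2*] = α₀ × DIC = 0.02138 × 8.17 = 0.1747 mmol/kg
pCO2 = [CO2*]/KH = 1.747×10^-4 / 3.715×10^-2 = 4700 μatm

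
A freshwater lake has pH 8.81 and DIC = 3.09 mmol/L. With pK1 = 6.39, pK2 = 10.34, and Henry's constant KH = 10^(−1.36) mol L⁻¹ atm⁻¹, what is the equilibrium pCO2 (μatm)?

pCO2 = 260 μatm

α₀ = 1 / (1 + K1/[H⁺] + K1K2/[H⁺]²) = 1 / (1 + 10^+2.42 + 10^+0.89)
   = 1 / (1 + 263.03 + 7.7625) = 1/271.79 = 0.003679
[CO2*] = α₀ × DIC = 0.003679 × 3.09 = 0.01137 mmol/L = 11.37 μmol/L
pCO2 = [CO2*]/KH = 1.137×10^-5 / 4.365×10^-2 = 260 μatm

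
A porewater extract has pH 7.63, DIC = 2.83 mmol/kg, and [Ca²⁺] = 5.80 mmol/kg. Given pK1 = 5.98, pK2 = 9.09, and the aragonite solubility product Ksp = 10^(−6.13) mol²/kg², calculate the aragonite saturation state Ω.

α₂ = 1 / (1 + [H⁺]/K2 + [H⁺]²/(K1K2)) = 1 / (1 + 10^+1.46 + 10^-0.19)
   = 1 / (1 + 28.840 + 0.64565) = 1/30.486 = 0.03280
[CO3²⁻] = α₂ × DIC = 0.03280 × 2.83 = 0.09283 mmol/kg
Ksp = 10^(−6.13) = 7.413×10^-7
Ω = [Ca²⁺][CO3²⁻]/Ksp = (5.80×10^-3)(9.283×10^-5) / 7.413×10^-7 = 0.726

Ω = 0.726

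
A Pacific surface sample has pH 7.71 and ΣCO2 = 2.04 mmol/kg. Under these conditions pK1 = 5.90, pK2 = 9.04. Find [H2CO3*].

[CO2*] = 0.0297 mmol/kg

α₀ = 1 / (1 + K1/[H⁺] + K1K2/[H⁺]²) = 1 / (1 + 10^+1.81 + 10^+0.48)
   = 1 / (1 + 64.565 + 3.0200) = 1/68.585 = 0.01458
[CO2*] = α₀ × DIC = 0.01458 × 2.04 = 0.0297 mmol/kg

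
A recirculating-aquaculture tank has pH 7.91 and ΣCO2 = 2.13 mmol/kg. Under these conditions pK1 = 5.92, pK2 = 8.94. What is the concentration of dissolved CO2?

[CO2*] = 19.8 μmol/kg

α₀ = 1 / (1 + K1/[H⁺] + K1K2/[H⁺]²) = 1 / (1 + 10^+1.99 + 10^+0.96)
   = 1 / (1 + 97.724 + 9.1201) = 1/107.84 = 0.009273
[CO2*] = α₀ × DIC = 0.009273 × 2.13 = 0.0198 mmol/kg = 19.8 μmol/kg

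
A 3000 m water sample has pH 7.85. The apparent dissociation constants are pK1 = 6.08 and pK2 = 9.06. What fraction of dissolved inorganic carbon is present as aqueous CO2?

α₀ = 1 / (1 + K1/[H⁺] + K1K2/[H⁺]²) = 1 / (1 + 10^+1.77 + 10^+0.56)
   = 1 / (1 + 58.884 + 3.6308) = 1/63.515 = 0.01574

α₀ = 0.0157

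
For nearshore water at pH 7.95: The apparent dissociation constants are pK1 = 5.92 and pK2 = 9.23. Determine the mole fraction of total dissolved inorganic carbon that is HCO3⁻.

α₁ = 0.942

α₁ = 1 / (1 + [H⁺]/K1 + K2/[H⁺]) = 1 / (1 + 10^-2.03 + 10^-1.28)
   = 1 / (1 + 0.0093325 + 0.052481) = 1/1.0618 = 0.9418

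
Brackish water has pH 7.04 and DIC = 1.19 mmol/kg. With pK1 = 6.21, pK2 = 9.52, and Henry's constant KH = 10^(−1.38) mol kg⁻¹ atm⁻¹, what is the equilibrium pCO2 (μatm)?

pCO2 = 3670 μatm

α₀ = 1 / (1 + K1/[H⁺] + K1K2/[H⁺]²) = 1 / (1 + 10^+0.83 + 10^-1.65)
   = 1 / (1 + 6.7608 + 0.022387) = 1/7.7832 = 0.1285
[CO2*] = α₀ × DIC = 0.1285 × 1.19 = 0.1529 mmol/kg
pCO2 = [CO2*]/KH = 1.529×10^-4 / 4.169×10^-2 = 3670 μatm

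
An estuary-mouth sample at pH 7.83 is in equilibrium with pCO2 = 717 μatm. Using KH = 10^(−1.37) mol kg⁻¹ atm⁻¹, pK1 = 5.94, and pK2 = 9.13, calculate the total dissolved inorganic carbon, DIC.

[CO2*] = KH · pCO2 = 10^(−1.37) × 717×10^-6 = 3.059×10^-5 mol/kg
α₀ = 1/(1 + K1/[H⁺] + K1K2/[H⁺]²) = 1/(1 + 10^+1.89 + 10^+0.59) = 0.01212
DIC = [CO2*]/α₀ = 3.059×10^-5 / 0.01212 = 2.52 mmol/kg

DIC = 2.52 mmol/kg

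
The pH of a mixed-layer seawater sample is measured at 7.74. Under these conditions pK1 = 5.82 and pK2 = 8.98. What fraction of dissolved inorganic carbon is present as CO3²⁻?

α₂ = 1 / (1 + [H⁺]/K2 + [H⁺]²/(K1K2)) = 1 / (1 + 10^+1.24 + 10^-0.68)
   = 1 / (1 + 17.378 + 0.20893) = 1/18.587 = 0.05380

α₂ = 0.0538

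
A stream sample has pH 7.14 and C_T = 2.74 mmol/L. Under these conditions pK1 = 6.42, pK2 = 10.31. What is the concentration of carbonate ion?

α₂ = 1 / (1 + [H⁺]/K2 + [H⁺]²/(K1K2)) = 1 / (1 + 10^+3.17 + 10^+2.45)
   = 1 / (1 + 1479.1 + 281.84) = 1/1761.9 = 0.0005676
[CO3²⁻] = α₂ × DIC = 0.0005676 × 2.74 = 0.00156 mmol/L = 1.56 μmol/L

[CO3²⁻] = 1.56 μmol/L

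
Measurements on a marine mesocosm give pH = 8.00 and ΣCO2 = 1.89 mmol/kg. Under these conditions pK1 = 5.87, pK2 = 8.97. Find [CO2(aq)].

[CO2*] = 12.6 μmol/kg

α₀ = 1 / (1 + K1/[H⁺] + K1K2/[H⁺]²) = 1 / (1 + 10^+2.13 + 10^+1.16)
   = 1 / (1 + 134.90 + 14.454) = 1/150.35 = 0.006651
[CO2*] = α₀ × DIC = 0.006651 × 1.89 = 0.0126 mmol/kg = 12.6 μmol/kg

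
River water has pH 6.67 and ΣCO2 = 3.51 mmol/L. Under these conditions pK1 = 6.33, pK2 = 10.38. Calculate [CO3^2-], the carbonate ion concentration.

[CO3²⁻] = 0.470 μmol/L

α₂ = 1 / (1 + [H⁺]/K2 + [H⁺]²/(K1K2)) = 1 / (1 + 10^+3.71 + 10^+3.37)
   = 1 / (1 + 5128.6 + 2344.2) = 1/7473.8 = 0.0001338
[CO3²⁻] = α₂ × DIC = 0.0001338 × 3.51 = 0.000470 mmol/L = 0.470 μmol/L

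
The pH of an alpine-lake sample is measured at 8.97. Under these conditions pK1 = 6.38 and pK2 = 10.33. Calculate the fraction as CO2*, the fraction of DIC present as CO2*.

α₀ = 1 / (1 + K1/[H⁺] + K1K2/[H⁺]²) = 1 / (1 + 10^+2.59 + 10^+1.23)
   = 1 / (1 + 389.05 + 16.982) = 1/407.03 = 0.002457

α₀ = 0.00246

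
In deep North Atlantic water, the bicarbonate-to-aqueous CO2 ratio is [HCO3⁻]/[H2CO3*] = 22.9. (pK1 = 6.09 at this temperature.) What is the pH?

From K1 = [H⁺][HCO3⁻]/[H2CO3*]:  pH = pK1 + log₁₀([HCO3⁻]/[H2CO3*])
log₁₀(22.9) = +1.360
pH = 6.09 + (+1.360) = 7.45

pH = 7.45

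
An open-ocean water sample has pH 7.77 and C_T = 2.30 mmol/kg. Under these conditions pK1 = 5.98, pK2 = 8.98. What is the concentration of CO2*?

[CO2*] = 0.0346 mmol/kg

α₀ = 1 / (1 + K1/[H⁺] + K1K2/[H⁺]²) = 1 / (1 + 10^+1.79 + 10^+0.58)
   = 1 / (1 + 61.660 + 3.8019) = 1/66.461 = 0.01505
[CO2*] = α₀ × DIC = 0.01505 × 2.30 = 0.0346 mmol/kg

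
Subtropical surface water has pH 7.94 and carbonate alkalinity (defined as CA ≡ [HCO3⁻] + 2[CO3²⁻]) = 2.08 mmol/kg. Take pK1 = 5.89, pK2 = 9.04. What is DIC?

DIC = 1.95 mmol/kg

CA = [HCO3⁻] + 2[CO3²⁻] = (α₁ + 2α₂)·DIC
At pH 7.94: [H⁺]/K1 = 10^-2.05 = 0.0089125, K2/[H⁺] = 10^-1.10 = 0.079433
α₁ = 1/(1 + 0.0089125 + 0.079433) = 1/1.0883 = 0.9188; α₂ = α₁·K2/[H⁺] = 0.07298
α₁ + 2α₂ = 1.0648
DIC = CA / (α₁ + 2α₂) = 2.08 / 1.0648 = 1.95 mmol/kg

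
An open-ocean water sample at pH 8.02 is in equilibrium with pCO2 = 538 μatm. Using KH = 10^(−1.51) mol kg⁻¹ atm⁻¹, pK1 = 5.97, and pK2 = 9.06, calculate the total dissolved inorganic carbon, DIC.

DIC = 2.05 mmol/kg

[CO2*] = KH · pCO2 = 10^(−1.51) × 538×10^-6 = 1.663×10^-5 mol/kg
α₀ = 1/(1 + K1/[H⁺] + K1K2/[H⁺]²) = 1/(1 + 10^+2.05 + 10^+1.01) = 0.008101
DIC = [CO2*]/α₀ = 1.663×10^-5 / 0.008101 = 2.05 mmol/kg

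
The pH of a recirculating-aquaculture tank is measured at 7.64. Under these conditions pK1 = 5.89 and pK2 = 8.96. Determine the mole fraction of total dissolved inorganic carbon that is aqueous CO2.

α₀ = 1 / (1 + K1/[H⁺] + K1K2/[H⁺]²) = 1 / (1 + 10^+1.75 + 10^+0.43)
   = 1 / (1 + 56.234 + 2.6915) = 1/59.926 = 0.01669

α₀ = 0.0167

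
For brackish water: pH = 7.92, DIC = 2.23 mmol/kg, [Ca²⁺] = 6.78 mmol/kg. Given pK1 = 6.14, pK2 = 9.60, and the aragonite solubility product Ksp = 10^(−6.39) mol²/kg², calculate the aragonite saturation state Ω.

Ω = 0.747

α₂ = 1 / (1 + [H⁺]/K2 + [H⁺]²/(K1K2)) = 1 / (1 + 10^+1.68 + 10^-0.10)
   = 1 / (1 + 47.863 + 0.79433) = 1/49.657 = 0.02014
[CO3²⁻] = α₂ × DIC = 0.02014 × 2.23 = 0.04491 mmol/kg
Ksp = 10^(−6.39) = 4.074×10^-7
Ω = [Ca²⁺][CO3²⁻]/Ksp = (6.78×10^-3)(4.491×10^-5) / 4.074×10^-7 = 0.747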